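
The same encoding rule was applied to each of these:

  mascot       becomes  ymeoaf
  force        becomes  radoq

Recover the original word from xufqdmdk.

literary

Each letter is shifted forward by 12 in the alphabet (a Caesar shift of +12).
Decoding xufqdmdk: x−12=l, u−12=i, f−12=t, q−12=e, d−12=r, m−12=a, d−12=r, k−12=y.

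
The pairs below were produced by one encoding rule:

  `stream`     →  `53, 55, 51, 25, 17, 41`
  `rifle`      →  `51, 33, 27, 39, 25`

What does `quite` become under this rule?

s(#19)→53 and t(#20)→55: differences scale by 2, so n = 2·pos + 15. The formula is n = 2×(alphabet index, a=1) + 15.
Applying it to quite: q=17→49, u=21→57, i=9→33, t=20→55, e=5→25.

49, 57, 33, 55, 25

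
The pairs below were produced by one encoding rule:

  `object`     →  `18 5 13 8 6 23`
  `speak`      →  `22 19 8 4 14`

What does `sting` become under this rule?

o is letter #15 and maps to 18: an offset of 3. Each letter is replaced by its alphabet position (a=1..z=26) + 3.
Applying it to sting: s=19→22, t=20→23, i=9→12, n=14→17, g=7→10.

22 23 12 17 10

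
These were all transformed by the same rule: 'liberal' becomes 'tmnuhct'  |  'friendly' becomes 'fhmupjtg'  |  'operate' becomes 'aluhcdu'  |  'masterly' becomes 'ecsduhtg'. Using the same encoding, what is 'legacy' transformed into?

l(11)→t(19) and i(8)→m(12) fit y≡11x+2 (mod 26); the inverse of 11 mod 26 is 19. Treating letters as 0–25, the rule is x ↦ 11x + 2 (mod 26).
Applying it to legacy: l(11)→11·11+2≡19=t; e(4)→11·4+2≡20=u; g(6)→11·6+2≡16=q; a(0)→11·0+2≡2=c; c(2)→11·2+2≡24=y; y(24)→11·24+2≡6=g (all mod 26).

tuqcyg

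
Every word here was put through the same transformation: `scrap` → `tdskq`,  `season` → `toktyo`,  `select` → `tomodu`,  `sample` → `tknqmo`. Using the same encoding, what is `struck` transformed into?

The shift depends on letter class: consonant s→t is +1, but vowel a→k is +10. Vowels shift forward by 10 and consonants shift forward by 1.
On struck: s(cons)+1=t, t(cons)+1=u, r(cons)+1=s, u(vowel)+10=e, c(cons)+1=d, k(cons)+1=l.

tusedl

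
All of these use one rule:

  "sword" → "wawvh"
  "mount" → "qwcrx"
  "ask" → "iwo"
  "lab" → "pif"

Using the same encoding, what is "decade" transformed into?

hmgihm

The shift depends on letter class: consonant s→w is +4, but vowel o→w is +8. The rule splits by letter class: vowels +8, consonants +4.
For decade: d(cons)+4=h, e(vowel)+8=m, c(cons)+4=g, a(vowel)+8=i, d(cons)+4=h, e(vowel)+8=m.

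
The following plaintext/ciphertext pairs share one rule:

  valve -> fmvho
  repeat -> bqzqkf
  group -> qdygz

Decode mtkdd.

Shifts by position in valve: pos 0: v→f (+10), pos 1: a→m (+12), pos 2: l→v (+10), pos 3: v→h (+12) — repeating every 2. The shifts repeat in a cycle of length 2: positions 0,1,… shift by +10, +12, then the pattern repeats.
Decoding mtkdd: m−10=c, t−12=h, k−10=a, d−12=r, d−10=t.

chart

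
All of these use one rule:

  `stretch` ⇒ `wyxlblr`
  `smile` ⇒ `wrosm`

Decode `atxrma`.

In stretch: s→w is +4, t→y is +5, r→x is +6, e→l is +7 — the shift increases by 1 each position. Letter i (0-indexed) is shifted by i+4, so successive shifts are 4, 5, 6, ….
Reversing it on atxrma: a−4=w, t−5=o, x−6=r, r−7=k, m−8=e, a−9=r.

worker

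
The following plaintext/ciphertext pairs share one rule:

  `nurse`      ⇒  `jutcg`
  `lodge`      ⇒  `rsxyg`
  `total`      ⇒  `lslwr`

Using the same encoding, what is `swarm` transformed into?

cmwta

n(13)→j(9) and u(20)→u(20) fit y≡9x+22 (mod 26); the inverse of 9 mod 26 is 3. Each letter's alphabet position (a=0..z=25) is mapped through 9·x+22 mod 26 — an affine cipher.
On swarm: s(18)→9·18+22≡2=c; w(22)→9·22+22≡12=m; a(0)→9·0+22≡22=w; r(17)→9·17+22≡19=t; m(12)→9·12+22≡0=a (all mod 26).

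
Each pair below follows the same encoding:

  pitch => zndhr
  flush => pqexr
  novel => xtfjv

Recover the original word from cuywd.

Shifts by position in pitch: pos 0: p→z (+10), pos 1: i→n (+5), pos 2: t→d (+10), pos 3: c→h (+5) — repeating every 2. A repeating key of period 2 is used — shifts +10, +5 over and over.
Decoding cuywd: c−10=s, u−5=p, y−10=o, w−5=r, d−10=t.

sport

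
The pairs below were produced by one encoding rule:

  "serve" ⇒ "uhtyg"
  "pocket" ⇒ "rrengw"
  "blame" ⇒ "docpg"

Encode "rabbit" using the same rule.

Shifts by position in serve: pos 0: s→u (+2), pos 1: e→h (+3), pos 2: r→t (+2), pos 3: v→y (+3) — repeating every 2. It's a Vigenère-style cipher with numeric key [2,3]: position i shifts by key[i mod 2].
For rabbit: r+2=t, a+3=d, b+2=d, b+3=e, i+2=k, t+3=w.

tddekw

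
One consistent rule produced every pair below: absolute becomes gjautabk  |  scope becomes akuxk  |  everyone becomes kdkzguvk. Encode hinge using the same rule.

povok

The shift depends on letter class: consonant b→j is +8, but vowel a→g is +6. The rule splits by letter class: vowels +6, consonants +8.
On hinge: h(cons)+8=p, i(vowel)+6=o, n(cons)+8=v, g(cons)+8=o, e(vowel)+6=k.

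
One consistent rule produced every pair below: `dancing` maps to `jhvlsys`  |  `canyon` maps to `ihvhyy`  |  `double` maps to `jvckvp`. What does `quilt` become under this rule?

In dancing: d→j is +6, a→h is +7, n→v is +8, c→l is +9 — the shift increases by 1 each position. Letter i (0-indexed) is shifted by i+6, so successive shifts are 6, 7, 8, ….
On quilt: q+6=w, u+7=b, i+8=q, l+9=u, t+10=d.

wbqud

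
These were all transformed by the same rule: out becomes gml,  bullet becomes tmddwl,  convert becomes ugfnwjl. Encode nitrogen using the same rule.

Every letter moves 18 places later in the alphabet, wrapping around z→a.
For nitrogen: n+18=f, i+18=a, t+18=l, r+18=j, o+18=g, g+18=y, e+18=w, n+18=f.

faljgywf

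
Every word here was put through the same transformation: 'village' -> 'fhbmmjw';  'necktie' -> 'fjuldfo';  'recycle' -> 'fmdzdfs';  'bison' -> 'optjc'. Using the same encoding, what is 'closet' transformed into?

uftpmd

Read the word backwards and shift each letter +1.
On closet: reverse → tesolc; then shift: t+1=u, e+1=f, s+1=t, o+1=p, l+1=m, c+1=d.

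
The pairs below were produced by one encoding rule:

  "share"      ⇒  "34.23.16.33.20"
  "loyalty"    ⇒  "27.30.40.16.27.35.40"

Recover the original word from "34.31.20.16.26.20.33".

speaker

Letters become their 1-based position plus 15 (so a→16, b→17, …).
Reversing it on 34.31.20.16.26.20.33: 34→(34−15)÷1=19=s, 31→(31−15)÷1=16=p, 20→(20−15)÷1=5=e, 16→(16−15)÷1=1=a, 26→(26−15)÷1=11=k, 20→(20−15)÷1=5=e, 33→(33−15)÷1=18=r.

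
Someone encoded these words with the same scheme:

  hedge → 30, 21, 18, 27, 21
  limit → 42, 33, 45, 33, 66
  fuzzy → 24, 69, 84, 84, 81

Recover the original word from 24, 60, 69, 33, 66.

fruit

The formula is n = 3×(alphabet index, a=1) + 6.
Reversing it on 24, 60, 69, 33, 66: 24→(24−6)÷3=6=f, 60→(60−6)÷3=18=r, 69→(69−6)÷3=21=u, 33→(33−6)÷3=9=i, 66→(66−6)÷3=20=t.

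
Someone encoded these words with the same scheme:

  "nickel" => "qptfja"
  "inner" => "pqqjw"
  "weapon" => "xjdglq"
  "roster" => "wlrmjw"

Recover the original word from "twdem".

craft

n(13)→q(16) and i(8)→p(15) fit y≡21x+3 (mod 26); the inverse of 21 mod 26 is 5. Each letter's alphabet position (a=0..z=25) is mapped through 21·x+3 mod 26 — an affine cipher.
Undoing it on twdem: t(19)→5·(19−3)≡2=c; w(22)→5·(22−3)≡17=r; d(3)→5·(3−3)≡0=a; e(4)→5·(4−3)≡5=f; m(12)→5·(12−3)≡19=t (all mod 26).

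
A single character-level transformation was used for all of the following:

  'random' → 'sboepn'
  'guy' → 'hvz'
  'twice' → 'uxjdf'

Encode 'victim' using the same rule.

wjdujn

Compare letters: r→s is +1, a→b is +1, n→o is +1 — a constant shift. This is a Caesar cipher with shift 1.
For victim: v+1=w, i+1=j, c+1=d, t+1=u, i+1=j, m+1=n.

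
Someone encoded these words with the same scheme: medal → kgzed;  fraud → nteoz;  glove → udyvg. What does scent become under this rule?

asgrh

Treating letters as 0–25, the rule is x ↦ 7x + 4 (mod 26).
For scent: s(18)→7·18+4≡0=a; c(2)→7·2+4≡18=s; e(4)→7·4+4≡6=g; n(13)→7·13+4≡17=r; t(19)→7·19+4≡7=h (all mod 26).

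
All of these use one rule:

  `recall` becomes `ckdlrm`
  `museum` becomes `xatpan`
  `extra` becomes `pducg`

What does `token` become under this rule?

Shifts by position in recall: pos 0: r→c (+11), pos 1: e→k (+6), pos 2: c→d (+1), pos 3: a→l (+11), pos 4: l→r (+6), pos 5: l→m (+1) — repeating every 3. The shifts repeat in a cycle of length 3: positions 0,1,… shift by +11, +6, +1, then the pattern repeats.
On token: t+11=e, o+6=u, k+1=l, e+11=p, n+6=t.

eulpt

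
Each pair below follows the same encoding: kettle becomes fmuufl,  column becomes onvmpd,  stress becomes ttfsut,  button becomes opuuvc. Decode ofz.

The output letters match the input read backwards, each shifted +1: kettle reversed is elttek. Two steps: reverse the string, then apply a Caesar shift of +1.
Reversing it on ofz: shift back: o−1=n, f−1=e, z−1=y → ney; then reverse → yen.

yen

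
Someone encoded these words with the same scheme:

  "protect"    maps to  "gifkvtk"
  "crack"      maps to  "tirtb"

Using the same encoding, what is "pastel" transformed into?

Compare letters: p→g is +17, r→i is +17, o→f is +17 — a constant shift. It's a constant shift of +17 (ROT17).
For pastel: p+17=g, a+17=r, s+17=j, t+17=k, e+17=v, l+17=c.

grjkvc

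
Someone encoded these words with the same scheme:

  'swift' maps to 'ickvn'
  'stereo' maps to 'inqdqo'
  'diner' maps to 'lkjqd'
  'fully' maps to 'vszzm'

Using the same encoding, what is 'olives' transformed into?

s(18)→i(8) and w(22)→c(2) fit y≡5x+22 (mod 26); the inverse of 5 mod 26 is 21. This is an affine cipher: with a=0,…,z=25, each position x becomes (5x+22) mod 26.
Applying it to olives: o(14)→5·14+22≡14=o; l(11)→5·11+22≡25=z; i(8)→5·8+22≡10=k; v(21)→5·21+22≡23=x; e(4)→5·4+22≡16=q; s(18)→5·18+22≡8=i (all mod 26).

ozkxqi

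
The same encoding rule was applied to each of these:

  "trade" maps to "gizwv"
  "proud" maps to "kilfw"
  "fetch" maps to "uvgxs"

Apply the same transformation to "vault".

ezfog

Each pair mirrors across the alphabet (t↔g, r↔i, a↔z): positions sum to 25. Letters are reflected about the middle of the alphabet (position → 25−position): Atbash.
For vault: v↔e, a↔z, u↔f, l↔o, t↔g.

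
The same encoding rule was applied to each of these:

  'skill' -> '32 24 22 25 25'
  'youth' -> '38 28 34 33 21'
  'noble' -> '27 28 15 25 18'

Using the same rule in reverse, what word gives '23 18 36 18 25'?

s is letter #19 and maps to 32: an offset of 13. Each letter is replaced by its alphabet position (a=1..z=26) + 13.
Decoding 23 18 36 18 25: 23→(23−13)÷1=10=j, 18→(18−13)÷1=5=e, 36→(36−13)÷1=23=w, 18→(18−13)÷1=5=e, 25→(25−13)÷1=12=l.

jewel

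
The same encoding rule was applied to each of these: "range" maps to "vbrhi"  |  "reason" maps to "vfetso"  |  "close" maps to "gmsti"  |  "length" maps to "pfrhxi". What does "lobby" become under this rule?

ppfcc

It's a Vigenère-style cipher with numeric key [4,1]: position i shifts by key[i mod 2].
Applying it to lobby: l+4=p, o+1=p, b+4=f, b+1=c, y+4=c.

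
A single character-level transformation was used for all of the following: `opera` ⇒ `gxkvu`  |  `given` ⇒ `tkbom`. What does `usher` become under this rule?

xknya

The output letters match the input read backwards, each shifted +6: opera reversed is arepo. The word is reversed, then every letter is shifted forward by 6.
For usher: reverse → rehsu; then shift: r+6=x, e+6=k, h+6=n, s+6=y, u+6=a.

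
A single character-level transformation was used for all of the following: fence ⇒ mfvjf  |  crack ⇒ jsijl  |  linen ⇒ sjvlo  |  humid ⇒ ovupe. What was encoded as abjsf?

table

Shifts by position in fence: pos 0: f→m (+7), pos 1: e→f (+1), pos 2: n→v (+8), pos 3: c→j (+7), pos 4: e→f (+1) — repeating every 3. The shifts repeat in a cycle of length 3: positions 0,1,… shift by +7, +1, +8, then the pattern repeats.
Undoing it on abjsf: a−7=t, b−1=a, j−8=b, s−7=l, f−1=e.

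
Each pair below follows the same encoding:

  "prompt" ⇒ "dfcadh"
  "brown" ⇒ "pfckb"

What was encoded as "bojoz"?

Every letter moves 14 places later in the alphabet, wrapping around z→a.
Reversing it on bojoz: b−14=n, o−14=a, j−14=v, o−14=a, z−14=l.

naval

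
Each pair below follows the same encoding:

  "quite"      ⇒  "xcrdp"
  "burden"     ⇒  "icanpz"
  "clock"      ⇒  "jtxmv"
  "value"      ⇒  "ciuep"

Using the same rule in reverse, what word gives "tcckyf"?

In quite: q→x is +7, u→c is +8, i→r is +9, t→d is +10 — the shift increases by 1 each position. Letter i (0-indexed) is shifted by i+7, so successive shifts are 7, 8, 9, ….
Reversing it on tcckyf: t−7=m, c−8=u, c−9=t, k−10=a, y−11=n, f−12=t.

mutant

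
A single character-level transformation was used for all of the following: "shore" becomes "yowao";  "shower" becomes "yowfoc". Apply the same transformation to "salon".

yhtxx

In shore: s→y is +6, h→o is +7, o→w is +8, r→a is +9 — the shift increases by 1 each position. The shift increases by 1 at each position, starting from +6: 6, 7, 8, ….
For salon: s+6=y, a+7=h, l+8=t, o+9=x, n+10=x.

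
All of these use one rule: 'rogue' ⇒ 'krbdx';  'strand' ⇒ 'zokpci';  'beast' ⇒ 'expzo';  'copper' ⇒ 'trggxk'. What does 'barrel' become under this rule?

epkkxy

r(17)→k(10) and o(14)→r(17) fit y≡15x+15 (mod 26); the inverse of 15 mod 26 is 7. Treating letters as 0–25, the rule is x ↦ 15x + 15 (mod 26).
Applying it to barrel: b(1)→15·1+15≡4=e; a(0)→15·0+15≡15=p; r(17)→15·17+15≡10=k; r(17)→15·17+15≡10=k; e(4)→15·4+15≡23=x; l(11)→15·11+15≡24=y (all mod 26).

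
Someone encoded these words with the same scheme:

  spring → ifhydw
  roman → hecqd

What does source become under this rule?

iekhsu

Compare letters: s→i is +16, p→f is +16, r→h is +16 — a constant shift. This is a Caesar cipher with shift 16.
For source: s+16=i, o+16=e, u+16=k, r+16=h, c+16=s, e+16=u.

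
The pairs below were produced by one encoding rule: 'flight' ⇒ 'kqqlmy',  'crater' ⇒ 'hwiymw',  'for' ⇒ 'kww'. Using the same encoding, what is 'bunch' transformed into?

The shift depends on letter class: consonant f→k is +5, but vowel i→q is +8. The rule splits by letter class: vowels +8, consonants +5.
For bunch: b(cons)+5=g, u(vowel)+8=c, n(cons)+5=s, c(cons)+5=h, h(cons)+5=m.

gcshm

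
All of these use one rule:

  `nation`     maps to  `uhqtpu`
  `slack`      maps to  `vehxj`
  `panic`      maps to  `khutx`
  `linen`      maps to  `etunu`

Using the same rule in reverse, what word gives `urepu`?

nylon

n(13)→u(20) and a(0)→h(7) fit y≡21x+7 (mod 26); the inverse of 21 mod 26 is 5. This is an affine cipher: with a=0,…,z=25, each position x becomes (21x+7) mod 26.
Reversing it on urepu: u(20)→5·(20−7)≡13=n; r(17)→5·(17−7)≡24=y; e(4)→5·(4−7)≡11=l; p(15)→5·(15−7)≡14=o; u(20)→5·(20−7)≡13=n (all mod 26).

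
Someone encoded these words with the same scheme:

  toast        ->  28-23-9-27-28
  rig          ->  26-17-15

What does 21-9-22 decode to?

Each letter is replaced by its alphabet position (a=1..z=26) + 8.
Reversing it on 21-9-22: 21→(21−8)÷1=13=m, 9→(9−8)÷1=1=a, 22→(22−8)÷1=14=n.

man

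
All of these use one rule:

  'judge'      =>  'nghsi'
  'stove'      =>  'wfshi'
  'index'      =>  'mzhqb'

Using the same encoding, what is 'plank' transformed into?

txezo

Shifts by position in judge: pos 0: j→n (+4), pos 1: u→g (+12), pos 2: d→h (+4), pos 3: g→s (+12) — repeating every 2. It's a Vigenère-style cipher with numeric key [4,12]: position i shifts by key[i mod 2].
Applying it to plank: p+4=t, l+12=x, a+4=e, n+12=z, k+4=o.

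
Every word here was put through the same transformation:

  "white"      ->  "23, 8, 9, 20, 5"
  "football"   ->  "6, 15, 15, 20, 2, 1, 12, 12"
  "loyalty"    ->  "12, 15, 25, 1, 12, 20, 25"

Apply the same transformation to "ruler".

18, 21, 12, 5, 18

w is letter #23 and maps to 23: an offset of 0. Letters become their 1-indexed alphabet positions: a=1 … z=26.
On ruler: r=18→18, u=21→21, l=12→12, e=5→5, r=18→18.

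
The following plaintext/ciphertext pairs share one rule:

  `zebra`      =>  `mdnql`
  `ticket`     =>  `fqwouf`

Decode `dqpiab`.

Read the word backwards and shift each letter +12.
Undoing it on dqpiab: shift back: d−12=r, q−12=e, p−12=d, i−12=w, a−12=o, b−12=p → redwop; then reverse → powder.

powder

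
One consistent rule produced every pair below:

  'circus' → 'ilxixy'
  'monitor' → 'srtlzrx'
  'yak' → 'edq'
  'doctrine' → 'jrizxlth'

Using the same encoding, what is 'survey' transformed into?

yxxbhe

The shift depends on letter class: consonant c→i is +6, but vowel i→l is +3. Vowels shift forward by 3 and consonants shift forward by 6.
For survey: s(cons)+6=y, u(vowel)+3=x, r(cons)+6=x, v(cons)+6=b, e(vowel)+3=h, y(cons)+6=e.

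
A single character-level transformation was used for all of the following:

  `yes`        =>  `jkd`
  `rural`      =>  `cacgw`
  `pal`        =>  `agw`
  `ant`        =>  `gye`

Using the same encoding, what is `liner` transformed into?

woykc

The shift depends on letter class: consonant y→j is +11, but vowel e→k is +6. The rule splits by letter class: vowels +6, consonants +11.
Applying it to liner: l(cons)+11=w, i(vowel)+6=o, n(cons)+11=y, e(vowel)+6=k, r(cons)+11=c.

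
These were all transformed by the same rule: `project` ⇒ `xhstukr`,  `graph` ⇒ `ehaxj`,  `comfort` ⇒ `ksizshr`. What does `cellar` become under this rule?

p(15)→x(23) and r(17)→h(7) fit y≡5x+0 (mod 26); the inverse of 5 mod 26 is 21. Treating letters as 0–25, the rule is x ↦ 5x + 0 (mod 26).
Applying it to cellar: c(2)→5·2+0≡10=k; e(4)→5·4+0≡20=u; l(11)→5·11+0≡3=d; l(11)→5·11+0≡3=d; a(0)→5·0+0≡0=a; r(17)→5·17+0≡7=h (all mod 26).

kuddah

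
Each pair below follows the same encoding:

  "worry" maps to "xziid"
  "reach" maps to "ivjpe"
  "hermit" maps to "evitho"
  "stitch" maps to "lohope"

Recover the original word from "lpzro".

scout

w(22)→x(23) and o(14)→z(25) fit y≡3x+9 (mod 26); the inverse of 3 mod 26 is 9. This is an affine cipher: with a=0,…,z=25, each position x becomes (3x+9) mod 26.
Decoding lpzro: l(11)→9·(11−9)≡18=s; p(15)→9·(15−9)≡2=c; z(25)→9·(25−9)≡14=o; r(17)→9·(17−9)≡20=u; o(14)→9·(14−9)≡19=t (all mod 26).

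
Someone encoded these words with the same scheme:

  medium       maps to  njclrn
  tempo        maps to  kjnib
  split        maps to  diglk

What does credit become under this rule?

vwjclk

m(12)→n(13) and e(4)→j(9) fit y≡7x+7 (mod 26); the inverse of 7 mod 26 is 15. This is an affine cipher: with a=0,…,z=25, each position x becomes (7x+7) mod 26.
For credit: c(2)→7·2+7≡21=v; r(17)→7·17+7≡22=w; e(4)→7·4+7≡9=j; d(3)→7·3+7≡2=c; i(8)→7·8+7≡11=l; t(19)→7·19+7≡10=k (all mod 26).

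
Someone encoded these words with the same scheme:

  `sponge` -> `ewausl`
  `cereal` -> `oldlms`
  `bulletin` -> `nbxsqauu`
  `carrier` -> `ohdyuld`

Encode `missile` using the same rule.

ypezusq

It's a Vigenère-style cipher with numeric key [12,7]: position i shifts by key[i mod 2].
Applying it to missile: m+12=y, i+7=p, s+12=e, s+7=z, i+12=u, l+7=s, e+12=q.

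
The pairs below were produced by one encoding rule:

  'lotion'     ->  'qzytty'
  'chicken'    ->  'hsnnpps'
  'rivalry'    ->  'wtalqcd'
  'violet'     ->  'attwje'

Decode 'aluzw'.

vapor

Shifts by position in lotion: pos 0: l→q (+5), pos 1: o→z (+11), pos 2: t→y (+5), pos 3: i→t (+11) — repeating every 2. It's a Vigenère-style cipher with numeric key [5,11]: position i shifts by key[i mod 2].
Undoing it on aluzw: a−5=v, l−11=a, u−5=p, z−11=o, w−5=r.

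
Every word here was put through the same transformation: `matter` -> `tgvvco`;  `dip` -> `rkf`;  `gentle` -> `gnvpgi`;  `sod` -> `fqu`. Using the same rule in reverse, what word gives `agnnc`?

alley

The output letters match the input read backwards, each shifted +2: matter reversed is rettam. The word is reversed, then every letter is shifted forward by 2.
Undoing it on agnnc: shift back: a−2=y, g−2=e, n−2=l, n−2=l, c−2=a → yella; then reverse → alley.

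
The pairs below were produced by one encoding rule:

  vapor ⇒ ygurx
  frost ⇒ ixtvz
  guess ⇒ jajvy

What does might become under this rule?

Shifts by position in vapor: pos 0: v→y (+3), pos 1: a→g (+6), pos 2: p→u (+5), pos 3: o→r (+3), pos 4: r→x (+6) — repeating every 3. A repeating key of period 3 is used — shifts +3, +6, +5 over and over.
On might: m+3=p, i+6=o, g+5=l, h+3=k, t+6=z.

polkz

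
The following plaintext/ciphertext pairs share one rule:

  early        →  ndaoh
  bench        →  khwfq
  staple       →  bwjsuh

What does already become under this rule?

joahjgh

Shifts by position in early: pos 0: e→n (+9), pos 1: a→d (+3), pos 2: r→a (+9), pos 3: l→o (+3) — repeating every 2. It's a Vigenère-style cipher with numeric key [9,3]: position i shifts by key[i mod 2].
For already: a+9=j, l+3=o, r+9=a, e+3=h, a+9=j, d+3=g, y+9=h.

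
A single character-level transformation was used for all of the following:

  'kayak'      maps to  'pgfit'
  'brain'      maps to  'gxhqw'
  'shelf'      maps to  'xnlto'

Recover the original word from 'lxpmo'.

grief

In kayak: k→p is +5, a→g is +6, y→f is +7, a→i is +8 — the shift increases by 1 each position. Each letter shifts forward by (position + 5), i.e. 5, 6, 7, … — the shift grows by one for each successive letter.
Decoding lxpmo: l−5=g, x−6=r, p−7=i, m−8=e, o−9=f.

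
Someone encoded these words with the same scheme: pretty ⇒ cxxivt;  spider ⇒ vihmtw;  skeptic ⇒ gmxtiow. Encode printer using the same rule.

Read the word backwards and shift each letter +4.
For printer: reverse → retnirp; then shift: r+4=v, e+4=i, t+4=x, n+4=r, i+4=m, r+4=v, p+4=t.

vixrmvt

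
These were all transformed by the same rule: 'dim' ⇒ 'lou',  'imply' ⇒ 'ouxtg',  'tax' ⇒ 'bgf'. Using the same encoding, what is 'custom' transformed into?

Vowels shift forward by 6 and consonants shift forward by 8.
On custom: c(cons)+8=k, u(vowel)+6=a, s(cons)+8=a, t(cons)+8=b, o(vowel)+6=u, m(cons)+8=u.

kaabuu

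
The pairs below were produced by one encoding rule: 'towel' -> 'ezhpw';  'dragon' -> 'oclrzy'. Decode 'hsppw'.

Compare letters: t→e is +11, o→z is +11, w→h is +11 — a constant shift. This is a Caesar cipher with shift 11.
Reversing it on hsppw: h−11=w, s−11=h, p−11=e, p−11=e, w−11=l.

wheel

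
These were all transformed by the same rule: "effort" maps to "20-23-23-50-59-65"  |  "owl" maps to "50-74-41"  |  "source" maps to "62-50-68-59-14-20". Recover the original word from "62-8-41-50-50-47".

Each letter becomes 3×(its alphabet position, a=1..z=26) + 5.
Decoding 62-8-41-50-50-47: 62→(62−5)÷3=19=s, 8→(8−5)÷3=1=a, 41→(41−5)÷3=12=l, 50→(50−5)÷3=15=o, 50→(50−5)÷3=15=o, 47→(47−5)÷3=14=n.

saloon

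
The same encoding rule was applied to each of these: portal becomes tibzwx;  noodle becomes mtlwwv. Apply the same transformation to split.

Read the word backwards and shift each letter +8.
On split: reverse → tilps; then shift: t+8=b, i+8=q, l+8=t, p+8=x, s+8=a.

bqtxa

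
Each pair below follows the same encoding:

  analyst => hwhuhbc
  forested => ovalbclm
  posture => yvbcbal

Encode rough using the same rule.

The shift depends on letter class: consonant n→w is +9, but vowel a→h is +7. The rule splits by letter class: vowels +7, consonants +9.
For rough: r(cons)+9=a, o(vowel)+7=v, u(vowel)+7=b, g(cons)+9=p, h(cons)+9=q.

avbpq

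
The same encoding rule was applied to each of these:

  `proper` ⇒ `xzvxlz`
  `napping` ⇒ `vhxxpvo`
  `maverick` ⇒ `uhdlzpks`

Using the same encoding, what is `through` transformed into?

bpzvbop

The rule splits by letter class: vowels +7, consonants +8.
On through: t(cons)+8=b, h(cons)+8=p, r(cons)+8=z, o(vowel)+7=v, u(vowel)+7=b, g(cons)+8=o, h(cons)+8=p.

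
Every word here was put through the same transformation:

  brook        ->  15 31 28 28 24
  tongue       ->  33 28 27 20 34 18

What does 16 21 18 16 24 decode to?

The number is (letter's place in the alphabet, a=1) + 13.
Reversing it on 16 21 18 16 24: 16→(16−13)÷1=3=c, 21→(21−13)÷1=8=h, 18→(18−13)÷1=5=e, 16→(16−13)÷1=3=c, 24→(24−13)÷1=11=k.

check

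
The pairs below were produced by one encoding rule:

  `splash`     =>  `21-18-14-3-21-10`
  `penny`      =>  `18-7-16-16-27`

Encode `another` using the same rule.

The number is (letter's place in the alphabet, a=1) + 2.
For another: a=1→3, n=14→16, o=15→17, t=20→22, h=8→10, e=5→7, r=18→20.

3-16-17-22-10-7-20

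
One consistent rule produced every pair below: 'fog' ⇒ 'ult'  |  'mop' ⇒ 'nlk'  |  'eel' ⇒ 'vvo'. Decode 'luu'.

Each pair mirrors across the alphabet (f↔u, o↔l, g↔t): positions sum to 25. Letters are reflected about the middle of the alphabet (position → 25−position): Atbash.
Undoing it on luu: l↔o, u↔f, u↔f.

off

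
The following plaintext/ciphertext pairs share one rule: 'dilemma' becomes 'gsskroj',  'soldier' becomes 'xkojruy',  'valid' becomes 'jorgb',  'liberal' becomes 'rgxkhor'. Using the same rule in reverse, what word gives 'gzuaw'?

quota

The output letters match the input read backwards, each shifted +6: dilemma reversed is ammelid. The word is reversed, then every letter is shifted forward by 6.
Decoding gzuaw: shift back: g−6=a, z−6=t, u−6=o, a−6=u, w−6=q → atouq; then reverse → quota.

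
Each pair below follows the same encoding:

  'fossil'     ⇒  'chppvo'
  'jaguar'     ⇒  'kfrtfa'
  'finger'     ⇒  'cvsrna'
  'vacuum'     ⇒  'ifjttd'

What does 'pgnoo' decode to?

Treating letters as 0–25, the rule is x ↦ 15x + 5 (mod 26).
Decoding pgnoo: p(15)→7·(15−5)≡18=s; g(6)→7·(6−5)≡7=h; n(13)→7·(13−5)≡4=e; o(14)→7·(14−5)≡11=l; o(14)→7·(14−5)≡11=l (all mod 26).

shell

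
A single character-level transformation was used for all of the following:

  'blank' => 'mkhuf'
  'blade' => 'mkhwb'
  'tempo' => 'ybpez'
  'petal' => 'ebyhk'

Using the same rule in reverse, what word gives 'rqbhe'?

cheap

b(1)→m(12) and l(11)→k(10) fit y≡5x+7 (mod 26); the inverse of 5 mod 26 is 21. Each letter's alphabet position (a=0..z=25) is mapped through 5·x+7 mod 26 — an affine cipher.
Undoing it on rqbhe: r(17)→21·(17−7)≡2=c; q(16)→21·(16−7)≡7=h; b(1)→21·(1−7)≡4=e; h(7)→21·(7−7)≡0=a; e(4)→21·(4−7)≡15=p (all mod 26).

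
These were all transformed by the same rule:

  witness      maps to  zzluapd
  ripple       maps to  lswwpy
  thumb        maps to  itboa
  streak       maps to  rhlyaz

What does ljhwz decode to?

space

The output letters match the input read backwards, each shifted +7: witness reversed is ssentiw. Two steps: reverse the string, then apply a Caesar shift of +7.
Decoding ljhwz: shift back: l−7=e, j−7=c, h−7=a, w−7=p, z−7=s → ecaps; then reverse → space.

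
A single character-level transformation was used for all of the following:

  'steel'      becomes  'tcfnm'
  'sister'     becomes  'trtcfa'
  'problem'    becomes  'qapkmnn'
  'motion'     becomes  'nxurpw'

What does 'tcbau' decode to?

start

Shifts by position in steel: pos 0: s→t (+1), pos 1: t→c (+9), pos 2: e→f (+1), pos 3: e→n (+9) — repeating every 2. It's a Vigenère-style cipher with numeric key [1,9]: position i shifts by key[i mod 2].
Undoing it on tcbau: t−1=s, c−9=t, b−1=a, a−9=r, u−1=t.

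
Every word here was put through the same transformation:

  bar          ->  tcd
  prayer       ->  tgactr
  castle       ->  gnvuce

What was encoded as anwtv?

The output letters match the input read backwards, each shifted +2: bar reversed is rab. Read the word backwards and shift each letter +2.
Reversing it on anwtv: shift back: a−2=y, n−2=l, w−2=u, t−2=r, v−2=t → ylurt; then reverse → truly.

truly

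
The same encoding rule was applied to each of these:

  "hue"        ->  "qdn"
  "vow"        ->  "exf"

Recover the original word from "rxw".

Compare letters: h→q is +9, u→d is +9, e→n is +9 — a constant shift. It's a constant shift of +9 (ROT9).
Decoding rxw: r−9=i, x−9=o, w−9=n.

ion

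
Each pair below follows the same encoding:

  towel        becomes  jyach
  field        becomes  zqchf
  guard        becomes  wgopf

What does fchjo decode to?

delta

t(19)→j(9) and o(14)→y(24) fit y≡23x+14 (mod 26); the inverse of 23 mod 26 is 17. Treating letters as 0–25, the rule is x ↦ 23x + 14 (mod 26).
Decoding fchjo: f(5)→17·(5−14)≡3=d; c(2)→17·(2−14)≡4=e; h(7)→17·(7−14)≡11=l; j(9)→17·(9−14)≡19=t; o(14)→17·(14−14)≡0=a (all mod 26).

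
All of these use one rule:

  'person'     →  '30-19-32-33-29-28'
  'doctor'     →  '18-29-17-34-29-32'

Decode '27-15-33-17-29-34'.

mascot

Each letter is replaced by its alphabet position (a=1..z=26) + 14.
Reversing it on 27-15-33-17-29-34: 27→(27−14)÷1=13=m, 15→(15−14)÷1=1=a, 33→(33−14)÷1=19=s, 17→(17−14)÷1=3=c, 29→(29−14)÷1=15=o, 34→(34−14)÷1=20=t.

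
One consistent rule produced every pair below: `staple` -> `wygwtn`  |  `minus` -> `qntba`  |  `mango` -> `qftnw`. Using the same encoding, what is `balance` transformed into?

The shift increases by 1 at each position, starting from +4: 4, 5, 6, ….
On balance: b+4=f, a+5=f, l+6=r, a+7=h, n+8=v, c+9=l, e+10=o.

ffrhvlo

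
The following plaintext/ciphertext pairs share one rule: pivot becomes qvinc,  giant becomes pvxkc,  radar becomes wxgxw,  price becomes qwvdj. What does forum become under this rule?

p(15)→q(16) and i(8)→v(21) fit y≡3x+23 (mod 26); the inverse of 3 mod 26 is 9. Each letter's alphabet position (a=0..z=25) is mapped through 3·x+23 mod 26 — an affine cipher.
For forum: f(5)→3·5+23≡12=m; o(14)→3·14+23≡13=n; r(17)→3·17+23≡22=w; u(20)→3·20+23≡5=f; m(12)→3·12+23≡7=h (all mod 26).

mnwfh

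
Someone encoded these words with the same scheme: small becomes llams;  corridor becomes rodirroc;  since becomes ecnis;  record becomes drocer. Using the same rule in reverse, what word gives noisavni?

It's just the letters in reverse order.
Decoding noisavni: then reverse → invasion.

invasion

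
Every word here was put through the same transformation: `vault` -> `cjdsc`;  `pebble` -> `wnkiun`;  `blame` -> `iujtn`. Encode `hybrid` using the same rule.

Shifts by position in vault: pos 0: v→c (+7), pos 1: a→j (+9), pos 2: u→d (+9), pos 3: l→s (+7), pos 4: t→c (+9) — repeating every 3. The shifts repeat in a cycle of length 3: positions 0,1,… shift by +7, +9, +9, then the pattern repeats.
For hybrid: h+7=o, y+9=h, b+9=k, r+7=y, i+9=r, d+9=m.

ohkyrm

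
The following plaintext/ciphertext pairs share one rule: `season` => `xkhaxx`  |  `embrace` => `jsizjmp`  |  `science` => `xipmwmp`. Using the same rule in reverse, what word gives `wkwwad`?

Letter i (0-indexed) is shifted by i+5, so successive shifts are 5, 6, 7, ….
Decoding wkwwad: w−5=r, k−6=e, w−7=p, w−8=o, a−9=r, d−10=t.

report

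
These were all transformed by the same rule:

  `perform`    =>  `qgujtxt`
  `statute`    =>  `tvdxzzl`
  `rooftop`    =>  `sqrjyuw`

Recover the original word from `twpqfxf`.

summary

Letter i (0-indexed) is shifted by i+1, so successive shifts are 1, 2, 3, ….
Decoding twpqfxf: t−1=s, w−2=u, p−3=m, q−4=m, f−5=a, x−6=r, f−7=y.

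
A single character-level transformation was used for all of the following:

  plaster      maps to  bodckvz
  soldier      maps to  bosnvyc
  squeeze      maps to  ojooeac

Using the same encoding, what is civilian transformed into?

xksvsfsm

The output letters match the input read backwards, each shifted +10: plaster reversed is retsalp. Two steps: reverse the string, then apply a Caesar shift of +10.
On civilian: reverse → nailivic; then shift: n+10=x, a+10=k, i+10=s, l+10=v, i+10=s, v+10=f, i+10=s, c+10=m.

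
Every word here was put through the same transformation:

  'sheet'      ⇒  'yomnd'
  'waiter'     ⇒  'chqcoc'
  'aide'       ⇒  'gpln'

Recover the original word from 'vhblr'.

In sheet: s→y is +6, h→o is +7, e→m is +8, e→n is +9 — the shift increases by 1 each position. Letter i (0-indexed) is shifted by i+6, so successive shifts are 6, 7, 8, ….
Undoing it on vhblr: v−6=p, h−7=a, b−8=t, l−9=c, r−10=h.

patch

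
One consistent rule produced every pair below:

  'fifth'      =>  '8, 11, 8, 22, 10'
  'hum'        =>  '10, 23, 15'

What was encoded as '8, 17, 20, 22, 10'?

forth

Letters become their 1-based position plus 2 (so a→3, b→4, …).
Undoing it on 8, 17, 20, 22, 10: 8→(8−2)÷1=6=f, 17→(17−2)÷1=15=o, 20→(20−2)÷1=18=r, 22→(22−2)÷1=20=t, 10→(10−2)÷1=8=h.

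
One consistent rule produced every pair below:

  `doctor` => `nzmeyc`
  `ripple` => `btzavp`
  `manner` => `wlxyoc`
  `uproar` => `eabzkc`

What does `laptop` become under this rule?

vlzeya

The shifts repeat in a cycle of length 2: positions 0,1,… shift by +10, +11, then the pattern repeats.
For laptop: l+10=v, a+11=l, p+10=z, t+11=e, o+10=y, p+11=a.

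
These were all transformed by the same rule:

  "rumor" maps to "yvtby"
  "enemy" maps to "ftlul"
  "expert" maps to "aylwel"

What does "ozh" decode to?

Read the word backwards and shift each letter +7.
Decoding ozh: shift back: o−7=h, z−7=s, h−7=a → hsa; then reverse → ash.

ash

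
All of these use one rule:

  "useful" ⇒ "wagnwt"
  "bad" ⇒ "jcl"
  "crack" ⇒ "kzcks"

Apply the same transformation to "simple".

akuxtg

The shift depends on letter class: consonant s→a is +8, but vowel u→w is +2. The rule splits by letter class: vowels +2, consonants +8.
Applying it to simple: s(cons)+8=a, i(vowel)+2=k, m(cons)+8=u, p(cons)+8=x, l(cons)+8=t, e(vowel)+2=g.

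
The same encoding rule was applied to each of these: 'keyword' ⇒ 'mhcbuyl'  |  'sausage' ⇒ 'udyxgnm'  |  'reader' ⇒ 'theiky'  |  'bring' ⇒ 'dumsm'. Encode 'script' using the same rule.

ufvnva

In keyword: k→m is +2, e→h is +3, y→c is +4, w→b is +5 — the shift increases by 1 each position. Each letter shifts forward by (position + 2), i.e. 2, 3, 4, … — the shift grows by one for each successive letter.
Applying it to script: s+2=u, c+3=f, r+4=v, i+5=n, p+6=v, t+7=a.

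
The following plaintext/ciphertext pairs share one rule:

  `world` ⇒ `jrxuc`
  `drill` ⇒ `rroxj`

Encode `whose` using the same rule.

The output letters match the input read backwards, each shifted +6: world reversed is dlrow. The word is reversed, then every letter is shifted forward by 6.
For whose: reverse → esohw; then shift: e+6=k, s+6=y, o+6=u, h+6=n, w+6=c.

kyunc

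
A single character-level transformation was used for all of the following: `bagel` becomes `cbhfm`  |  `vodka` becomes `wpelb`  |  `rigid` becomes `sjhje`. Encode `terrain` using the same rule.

ufssbjo

Each letter is shifted forward by 1 in the alphabet (a Caesar shift of +1).
For terrain: t+1=u, e+1=f, r+1=s, r+1=s, a+1=b, i+1=j, n+1=o.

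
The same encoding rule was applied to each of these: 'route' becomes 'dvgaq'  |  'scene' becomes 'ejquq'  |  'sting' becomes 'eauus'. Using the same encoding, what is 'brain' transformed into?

The shifts repeat in a cycle of length 2: positions 0,1,… shift by +12, +7, then the pattern repeats.
For brain: b+12=n, r+7=y, a+12=m, i+7=p, n+12=z.

nympz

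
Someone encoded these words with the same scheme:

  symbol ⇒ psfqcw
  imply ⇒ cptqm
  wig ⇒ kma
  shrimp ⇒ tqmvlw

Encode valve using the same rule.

izpez

The output letters match the input read backwards, each shifted +4: symbol reversed is lobmys. Read the word backwards and shift each letter +4.
On valve: reverse → evlav; then shift: e+4=i, v+4=z, l+4=p, a+4=e, v+4=z.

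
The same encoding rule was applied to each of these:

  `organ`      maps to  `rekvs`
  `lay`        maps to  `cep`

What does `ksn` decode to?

Two steps: reverse the string, then apply a Caesar shift of +4.
Reversing it on ksn: shift back: k−4=g, s−4=o, n−4=j → goj; then reverse → jog.

jog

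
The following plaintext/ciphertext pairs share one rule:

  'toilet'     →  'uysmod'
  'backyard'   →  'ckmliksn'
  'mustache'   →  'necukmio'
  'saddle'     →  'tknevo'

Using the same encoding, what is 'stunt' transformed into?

Shifts by position in toilet: pos 0: t→u (+1), pos 1: o→y (+10), pos 2: i→s (+10), pos 3: l→m (+1), pos 4: e→o (+10), pos 5: t→d (+10) — repeating every 3. The shifts repeat in a cycle of length 3: positions 0,1,… shift by +1, +10, +10, then the pattern repeats.
For stunt: s+1=t, t+10=d, u+10=e, n+1=o, t+10=d.

tdeod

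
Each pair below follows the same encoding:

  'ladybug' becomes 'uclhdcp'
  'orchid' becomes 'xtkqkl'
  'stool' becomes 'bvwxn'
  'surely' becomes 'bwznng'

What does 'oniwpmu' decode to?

flannel

A repeating key of period 3 is used — shifts +9, +2, +8 over and over.
Decoding oniwpmu: o−9=f, n−2=l, i−8=a, w−9=n, p−2=n, m−8=e, u−9=l.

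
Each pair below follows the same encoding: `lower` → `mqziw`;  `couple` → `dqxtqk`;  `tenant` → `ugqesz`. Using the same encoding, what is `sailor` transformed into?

Each letter shifts forward by (position + 1), i.e. 1, 2, 3, … — the shift grows by one for each successive letter.
On sailor: s+1=t, a+2=c, i+3=l, l+4=p, o+5=t, r+6=x.

tclptx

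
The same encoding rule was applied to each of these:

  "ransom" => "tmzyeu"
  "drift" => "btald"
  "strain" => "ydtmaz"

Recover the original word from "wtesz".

r(17)→t(19) and a(0)→m(12) fit y≡5x+12 (mod 26); the inverse of 5 mod 26 is 21. This is an affine cipher: with a=0,…,z=25, each position x becomes (5x+12) mod 26.
Reversing it on wtesz: w(22)→21·(22−12)≡2=c; t(19)→21·(19−12)≡17=r; e(4)→21·(4−12)≡14=o; s(18)→21·(18−12)≡22=w; z(25)→21·(25−12)≡13=n (all mod 26).

crown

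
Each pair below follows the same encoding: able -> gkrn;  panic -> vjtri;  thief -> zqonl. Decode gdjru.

Shifts by position in able: pos 0: a→g (+6), pos 1: b→k (+9), pos 2: l→r (+6), pos 3: e→n (+9) — repeating every 2. It's a Vigenère-style cipher with numeric key [6,9]: position i shifts by key[i mod 2].
Reversing it on gdjru: g−6=a, d−9=u, j−6=d, r−9=i, u−6=o.

audio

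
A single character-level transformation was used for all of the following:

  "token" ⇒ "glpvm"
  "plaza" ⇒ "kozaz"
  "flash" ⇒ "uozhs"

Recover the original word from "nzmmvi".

manner

Each pair mirrors across the alphabet (t↔g, o↔l, k↔p): positions sum to 25. Letters are reflected about the middle of the alphabet (position → 25−position): Atbash.
Reversing it on nzmmvi: n↔m, z↔a, m↔n, m↔n, v↔e, i↔r.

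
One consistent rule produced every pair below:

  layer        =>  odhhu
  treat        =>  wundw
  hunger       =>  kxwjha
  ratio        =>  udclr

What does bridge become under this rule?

eurgjn

The shifts repeat in a cycle of length 3: positions 0,1,… shift by +3, +3, +9, then the pattern repeats.
For bridge: b+3=e, r+3=u, i+9=r, d+3=g, g+3=j, e+9=n.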